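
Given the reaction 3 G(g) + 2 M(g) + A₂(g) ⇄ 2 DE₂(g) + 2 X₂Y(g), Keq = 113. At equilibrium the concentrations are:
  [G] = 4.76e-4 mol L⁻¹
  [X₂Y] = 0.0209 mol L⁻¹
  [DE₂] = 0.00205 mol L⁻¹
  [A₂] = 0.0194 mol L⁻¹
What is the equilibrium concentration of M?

At equilibrium, Keq = [DE₂]²·[X₂Y]² / ([G]³·[M]²·[A₂]) = 113.
(0.00205)²·(0.0209)² / ((4.76e-4)³·([M])²·(0.0194)) = 113
[M]² = 7.76 ⇒ [M] = 2.79 mol L⁻¹

[M] = 2.79 mol L⁻¹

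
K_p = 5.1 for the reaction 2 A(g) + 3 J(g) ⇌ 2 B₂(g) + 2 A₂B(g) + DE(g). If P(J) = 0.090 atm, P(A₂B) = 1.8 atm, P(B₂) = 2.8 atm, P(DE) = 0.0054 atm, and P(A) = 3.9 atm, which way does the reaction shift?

toward reactants

Q_p = P(B₂)²·P(A₂B)²·P(DE) / (P(A)²·P(J)³) = (2.8)²·(1.8)²·(0.0054) / ((3.9)²·(0.090)³) = 12
Q_p = 12 > K_p = 5.1, so the reverse reaction proceeds.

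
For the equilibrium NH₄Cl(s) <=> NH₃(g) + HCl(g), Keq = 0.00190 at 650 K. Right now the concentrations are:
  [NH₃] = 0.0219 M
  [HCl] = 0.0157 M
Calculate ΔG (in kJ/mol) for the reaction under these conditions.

ΔG = -9.24 kJ/mol

(NH₄Cl is a pure solid — omitted from Q.)
Q = [NH₃]·[HCl] = (0.0219)·(0.0157) = 3.44×10⁻⁴
ΔG = RT ln(Q/Keq) = (8.314 J mol⁻¹ K⁻¹)(650 K) × ln(3.44×10⁻⁴/0.00190)
   = (5.404 kJ/mol)(-1.709) = -9.24 kJ/mol
ΔG < 0, so the forward reaction is spontaneous (proceeds forward).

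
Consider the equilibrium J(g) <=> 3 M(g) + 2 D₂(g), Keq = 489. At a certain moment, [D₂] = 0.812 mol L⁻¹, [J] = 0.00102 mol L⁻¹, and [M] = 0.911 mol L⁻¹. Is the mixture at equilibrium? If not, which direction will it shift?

Q = [M]³·[D₂]² / [J] = (0.911)³·(0.812)² / (0.00102) = 489
Q = 489 = Keq; the system is at equilibrium.

yes, at equilibrium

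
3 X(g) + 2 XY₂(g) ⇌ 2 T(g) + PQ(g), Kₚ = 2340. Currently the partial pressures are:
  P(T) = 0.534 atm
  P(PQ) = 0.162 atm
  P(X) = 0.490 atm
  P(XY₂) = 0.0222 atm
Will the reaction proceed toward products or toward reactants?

Qₚ = P(T)²·P(PQ) / (P(X)³·P(XY₂)²) = (0.534)²·(0.162) / ((0.490)³·(0.0222)²) = 797
Qₚ = 797 < Kₚ = 2340, so the forward reaction proceeds.

forward (toward products)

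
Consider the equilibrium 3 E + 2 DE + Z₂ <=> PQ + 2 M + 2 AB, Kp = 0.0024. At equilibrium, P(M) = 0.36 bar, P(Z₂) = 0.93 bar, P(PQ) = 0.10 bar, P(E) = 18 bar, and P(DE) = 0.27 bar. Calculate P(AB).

P(AB) = 8.6 bar

At equilibrium, Kp = P(PQ)·P(M)²·P(AB)² / (P(E)³·P(DE)²·P(Z₂)) = 0.0024.
(0.10)·(0.36)²·(P(AB))² / ((18)³·(0.27)²·(0.93)) = 0.0024
P(AB)² = 73.2 ⇒ P(AB) = 8.6 bar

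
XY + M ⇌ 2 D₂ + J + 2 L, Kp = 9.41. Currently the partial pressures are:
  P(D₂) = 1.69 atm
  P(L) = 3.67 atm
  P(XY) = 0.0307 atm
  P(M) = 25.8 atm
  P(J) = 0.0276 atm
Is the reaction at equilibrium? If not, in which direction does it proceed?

to the right

Qp = P(D₂)²·P(J)·P(L)² / (P(XY)·P(M)) = (1.69)²·(0.0276)·(3.67)² / ((0.0307)·(25.8)) = 1.34
Qp = 1.34 < Kp = 9.41, so the forward reaction proceeds.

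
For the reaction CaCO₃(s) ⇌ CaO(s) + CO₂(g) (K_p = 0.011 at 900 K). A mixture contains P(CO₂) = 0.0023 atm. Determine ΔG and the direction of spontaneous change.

(CaCO₃, CaO are pure solids — omitted from Q_p.)
Q_p = P(CO₂) = 0.00230
ΔG = RT ln(Q_p/K_p) = (8.314 J mol⁻¹ K⁻¹)(900 K) × ln(0.00230/0.011)
   = (7.483 kJ/mol)(-1.565) = -11.7 kJ/mol
ΔG < 0, so the forward reaction is spontaneous (proceeds forward).

ΔG = -11.7 kJ/mol; the forward reaction is spontaneous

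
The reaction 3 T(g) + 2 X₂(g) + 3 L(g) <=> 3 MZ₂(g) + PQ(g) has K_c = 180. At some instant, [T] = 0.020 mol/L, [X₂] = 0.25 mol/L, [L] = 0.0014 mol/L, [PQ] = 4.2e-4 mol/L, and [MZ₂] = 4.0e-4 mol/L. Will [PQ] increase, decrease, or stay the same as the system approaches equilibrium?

Q_c = [MZ₂]³·[PQ] / ([T]³·[X₂]²·[L]³) = (4.0e-4)³·(4.2e-4) / ((0.020)³·(0.25)²·(0.0014)³) = 20
Q_c = 20 < K_c = 180: net forward reaction.
PQ is a product, so it increases.

increase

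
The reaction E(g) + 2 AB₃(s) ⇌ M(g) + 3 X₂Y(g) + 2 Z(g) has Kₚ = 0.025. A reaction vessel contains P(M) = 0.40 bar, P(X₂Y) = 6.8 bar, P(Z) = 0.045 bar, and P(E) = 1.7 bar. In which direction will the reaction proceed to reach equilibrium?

(AB₃ is a pure solid — omitted from Qₚ.)
Qₚ = P(M)·P(X₂Y)³·P(Z)² / P(E) = (0.40)·(6.8)³·(0.045)² / (1.7) = 0.15
Qₚ = 0.15 > Kₚ = 0.025, so the reverse reaction proceeds.

in the reverse direction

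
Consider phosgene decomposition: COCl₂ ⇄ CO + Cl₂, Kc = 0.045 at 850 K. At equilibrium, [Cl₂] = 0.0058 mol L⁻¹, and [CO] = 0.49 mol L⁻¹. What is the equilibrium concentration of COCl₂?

At equilibrium, Kc = [CO]·[Cl₂] / [COCl₂] = 0.045.
(0.49)·(0.0058) / ([COCl₂]) = 0.045
[COCl₂] = 0.0632 = 0.063 mol L⁻¹

[COCl₂] = 0.063 mol L⁻¹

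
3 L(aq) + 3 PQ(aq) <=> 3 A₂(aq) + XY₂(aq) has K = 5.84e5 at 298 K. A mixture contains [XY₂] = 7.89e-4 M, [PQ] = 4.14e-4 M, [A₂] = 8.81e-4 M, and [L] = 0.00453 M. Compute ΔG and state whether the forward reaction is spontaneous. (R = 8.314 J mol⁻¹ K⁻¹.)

ΔG = -4.87 kJ/mol; the forward reaction is spontaneous

Q = [A₂]³·[XY₂] / ([L]³·[PQ]³) = (8.81e-4)³·(7.89e-4) / ((0.00453)³·(4.14e-4)³) = 81800
ΔG = RT ln(Q/K) = (8.314 J mol⁻¹ K⁻¹)(298 K) × ln(81800/5.84e5)
   = (2.478 kJ/mol)(-1.966) = -4.87 kJ/mol
ΔG < 0, so the forward reaction is spontaneous (proceeds forward).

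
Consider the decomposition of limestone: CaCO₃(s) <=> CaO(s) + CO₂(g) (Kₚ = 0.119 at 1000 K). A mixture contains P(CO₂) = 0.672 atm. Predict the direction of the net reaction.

to the left

(CaCO₃, CaO are pure solids — omitted from Qₚ.)
Qₚ = P(CO₂) = 0.672
Qₚ = 0.672 > Kₚ = 0.119, so the reverse reaction proceeds.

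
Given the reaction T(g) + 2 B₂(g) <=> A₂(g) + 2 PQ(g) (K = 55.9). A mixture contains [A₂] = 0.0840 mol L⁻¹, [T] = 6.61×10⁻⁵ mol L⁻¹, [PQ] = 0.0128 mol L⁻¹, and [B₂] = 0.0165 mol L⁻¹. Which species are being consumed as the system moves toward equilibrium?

Q = [A₂]·[PQ]² / ([T]·[B₂]²) = (0.0840)·(0.0128)² / ((6.61×10⁻⁵)·(0.0165)²) = 765
Q = 765 > K = 55.9: net reverse reaction.

A₂, PQ (products)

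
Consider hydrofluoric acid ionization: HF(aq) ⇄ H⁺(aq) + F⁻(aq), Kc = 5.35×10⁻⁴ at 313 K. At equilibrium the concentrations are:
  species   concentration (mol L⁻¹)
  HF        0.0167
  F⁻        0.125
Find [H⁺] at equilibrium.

At equilibrium, Kc = [H⁺]·[F⁻] / [HF] = 5.35×10⁻⁴.
([H⁺])·(0.125) / (0.0167) = 5.35×10⁻⁴
[H⁺] = 7.15×10⁻⁵ mol L⁻¹

[H⁺] = 7.15×10⁻⁵ mol L⁻¹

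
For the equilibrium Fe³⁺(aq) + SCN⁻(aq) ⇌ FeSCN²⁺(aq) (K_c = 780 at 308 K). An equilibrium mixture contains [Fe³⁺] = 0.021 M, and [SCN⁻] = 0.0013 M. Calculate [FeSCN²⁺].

At equilibrium, K_c = [FeSCN²⁺] / ([Fe³⁺]·[SCN⁻]) = 780.
([FeSCN²⁺]) / ((0.021)·(0.0013)) = 780
[FeSCN²⁺] = 0.0213 = 0.021 M

[FeSCN²⁺] = 0.021 M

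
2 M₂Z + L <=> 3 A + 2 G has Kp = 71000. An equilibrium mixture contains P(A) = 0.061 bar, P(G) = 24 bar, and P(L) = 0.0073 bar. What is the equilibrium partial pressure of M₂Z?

At equilibrium, Kp = P(A)³·P(G)² / (P(M₂Z)²·P(L)) = 71000.
(0.061)³·(24)² / ((P(M₂Z))²·(0.0073)) = 71000
P(M₂Z)² = 2.52×10⁻⁴ ⇒ P(M₂Z) = 0.016 bar

P(M₂Z) = 0.016 bar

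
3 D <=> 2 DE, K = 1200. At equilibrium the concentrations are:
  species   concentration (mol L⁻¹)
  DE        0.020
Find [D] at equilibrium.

At equilibrium, K = [DE]² / [D]³ = 1200.
(0.020)² / ([D])³ = 1200
[D]³ = 3.33×10⁻⁷ ⇒ [D] = 0.0069 mol L⁻¹

[D] = 0.0069 mol L⁻¹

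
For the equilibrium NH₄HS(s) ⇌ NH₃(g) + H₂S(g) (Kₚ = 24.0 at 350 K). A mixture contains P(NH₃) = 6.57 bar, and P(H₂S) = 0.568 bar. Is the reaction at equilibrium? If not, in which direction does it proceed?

(NH₄HS is a pure solid — omitted from Qₚ.)
Qₚ = P(NH₃)·P(H₂S) = (6.57)·(0.568) = 3.73
Qₚ = 3.73 < Kₚ = 24.0, so the forward reaction proceeds.

to the right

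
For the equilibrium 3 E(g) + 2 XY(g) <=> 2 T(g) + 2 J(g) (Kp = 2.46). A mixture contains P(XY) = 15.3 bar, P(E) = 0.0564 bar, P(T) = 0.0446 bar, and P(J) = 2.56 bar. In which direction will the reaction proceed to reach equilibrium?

Qp = P(T)²·P(J)² / (P(E)³·P(XY)²) = (0.0446)²·(2.56)² / ((0.0564)³·(15.3)²) = 0.310
Qp = 0.310 < Kp = 2.46, so the forward reaction proceeds.

forward (toward products)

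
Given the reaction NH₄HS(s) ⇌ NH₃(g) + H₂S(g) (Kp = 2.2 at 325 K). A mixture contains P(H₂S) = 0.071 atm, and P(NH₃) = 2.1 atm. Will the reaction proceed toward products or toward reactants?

to the right

(NH₄HS is a pure solid — omitted from Qp.)
Qp = P(NH₃)·P(H₂S) = (2.1)·(0.071) = 0.15
Qp = 0.15 < Kp = 2.2, so the forward reaction proceeds.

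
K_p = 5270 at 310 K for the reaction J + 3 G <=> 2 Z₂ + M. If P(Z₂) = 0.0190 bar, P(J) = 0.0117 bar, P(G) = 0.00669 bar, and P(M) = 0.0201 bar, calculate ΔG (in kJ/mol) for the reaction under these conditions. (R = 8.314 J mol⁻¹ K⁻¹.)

ΔG = -2.41 kJ/mol

Q_p = P(Z₂)²·P(M) / (P(J)·P(G)³) = (0.0190)²·(0.0201) / ((0.0117)·(0.00669)³) = 2070
ΔG = RT ln(Q_p/K_p) = (8.314 J mol⁻¹ K⁻¹)(310 K) × ln(2070/5270)
   = (2.577 kJ/mol)(-0.9345) = -2.41 kJ/mol
ΔG < 0, so the forward reaction is spontaneous (proceeds forward).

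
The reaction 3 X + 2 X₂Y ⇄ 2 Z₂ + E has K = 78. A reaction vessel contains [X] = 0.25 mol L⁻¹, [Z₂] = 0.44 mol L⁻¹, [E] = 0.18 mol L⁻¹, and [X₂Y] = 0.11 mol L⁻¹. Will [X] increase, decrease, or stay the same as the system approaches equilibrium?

Q = [Z₂]²·[E] / ([X]³·[X₂Y]²) = (0.44)²·(0.18) / ((0.25)³·(0.11)²) = 180
Q = 180 > K = 78: net reverse reaction.
X is a reactant, so it increases.

increase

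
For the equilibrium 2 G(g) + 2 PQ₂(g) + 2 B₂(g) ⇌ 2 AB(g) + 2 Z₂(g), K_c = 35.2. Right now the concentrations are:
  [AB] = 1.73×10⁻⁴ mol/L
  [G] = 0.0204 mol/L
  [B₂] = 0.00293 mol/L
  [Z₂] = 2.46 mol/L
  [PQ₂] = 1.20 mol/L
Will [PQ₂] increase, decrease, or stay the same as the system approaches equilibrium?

Q_c = [AB]²·[Z₂]² / ([G]²·[PQ₂]²·[B₂]²) = (1.73×10⁻⁴)²·(2.46)² / ((0.0204)²·(1.20)²·(0.00293)²) = 35.2
Q_c = 35.2 = K_c; the system is at equilibrium.

stay the same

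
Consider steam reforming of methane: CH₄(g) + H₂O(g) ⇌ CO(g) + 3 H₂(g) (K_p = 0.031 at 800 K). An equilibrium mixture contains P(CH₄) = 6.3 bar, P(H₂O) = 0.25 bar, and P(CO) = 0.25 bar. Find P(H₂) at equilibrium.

At equilibrium, K_p = P(CO)·P(H₂)³ / (P(CH₄)·P(H₂O)) = 0.031.
(0.25)·(P(H₂))³ / ((6.3)·(0.25)) = 0.031
P(H₂)³ = 0.195 ⇒ P(H₂) = 0.58 bar

P(H₂) = 0.58 bar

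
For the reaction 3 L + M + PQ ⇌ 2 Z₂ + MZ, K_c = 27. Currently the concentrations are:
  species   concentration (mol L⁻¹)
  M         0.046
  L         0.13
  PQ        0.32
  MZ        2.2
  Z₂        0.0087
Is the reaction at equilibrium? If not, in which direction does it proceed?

Q_c = [Z₂]²·[MZ] / ([L]³·[M]·[PQ]) = (0.0087)²·(2.2) / ((0.13)³·(0.046)·(0.32)) = 5.1
Q_c = 5.1 < K_c = 27, so the forward reaction proceeds.

toward products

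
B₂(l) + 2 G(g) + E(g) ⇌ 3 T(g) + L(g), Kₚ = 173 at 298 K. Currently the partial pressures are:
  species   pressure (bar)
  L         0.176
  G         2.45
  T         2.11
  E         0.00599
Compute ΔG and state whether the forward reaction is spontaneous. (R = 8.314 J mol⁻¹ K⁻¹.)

(B₂ is a pure liquid — omitted from Qₚ.)
Qₚ = P(T)³·P(L) / (P(G)²·P(E)) = (2.11)³·(0.176) / ((2.45)²·(0.00599)) = 46.0
ΔG = RT ln(Qₚ/Kₚ) = (8.314 J mol⁻¹ K⁻¹)(298 K) × ln(46.0/173)
   = (2.478 kJ/mol)(-1.325) = -3.28 kJ/mol
ΔG < 0, so the forward reaction is spontaneous (proceeds forward).

ΔG = -3.28 kJ/mol; the forward reaction is spontaneous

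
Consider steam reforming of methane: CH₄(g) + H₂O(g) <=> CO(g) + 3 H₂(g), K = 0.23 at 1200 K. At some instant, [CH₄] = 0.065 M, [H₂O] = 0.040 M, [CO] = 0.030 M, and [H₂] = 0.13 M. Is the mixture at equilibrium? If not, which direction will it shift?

no; Q < K, reaction proceeds forward

Q = [CO]·[H₂]³ / ([CH₄]·[H₂O]) = (0.030)·(0.13)³ / ((0.065)·(0.040)) = 0.025
Q = 0.025 < K = 0.23: net forward reaction.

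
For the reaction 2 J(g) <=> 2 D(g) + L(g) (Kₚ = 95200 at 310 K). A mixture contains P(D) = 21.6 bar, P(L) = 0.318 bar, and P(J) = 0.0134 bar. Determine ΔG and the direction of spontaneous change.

ΔG = 5.57 kJ/mol; the forward reaction is non-spontaneous

Qₚ = P(D)²·P(L) / P(J)² = (21.6)²·(0.318) / (0.0134)² = 8.26×10⁵
ΔG = RT ln(Qₚ/Kₚ) = (8.314 J mol⁻¹ K⁻¹)(310 K) × ln(8.26×10⁵/95200)
   = (2.577 kJ/mol)(2.161) = 5.57 kJ/mol
ΔG > 0, so the forward reaction is non-spontaneous (proceeds in reverse).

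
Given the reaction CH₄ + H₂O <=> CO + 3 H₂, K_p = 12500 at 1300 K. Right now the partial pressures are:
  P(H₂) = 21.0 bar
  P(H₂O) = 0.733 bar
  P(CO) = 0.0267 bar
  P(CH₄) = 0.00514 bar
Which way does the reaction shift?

to the left

Q_p = P(CO)·P(H₂)³ / (P(CH₄)·P(H₂O)) = (0.0267)·(21.0)³ / ((0.00514)·(0.733)) = 65600
Q_p = 65600 > K_p = 12500, so the reverse reaction proceeds.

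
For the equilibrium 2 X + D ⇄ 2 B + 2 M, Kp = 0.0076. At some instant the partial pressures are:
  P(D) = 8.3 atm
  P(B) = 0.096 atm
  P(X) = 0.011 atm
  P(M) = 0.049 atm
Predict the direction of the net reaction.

Qp = P(B)²·P(M)² / (P(X)²·P(D)) = (0.096)²·(0.049)² / ((0.011)²·(8.3)) = 0.022
Qp = 0.022 > Kp = 0.0076, so the reverse reaction proceeds.

toward reactants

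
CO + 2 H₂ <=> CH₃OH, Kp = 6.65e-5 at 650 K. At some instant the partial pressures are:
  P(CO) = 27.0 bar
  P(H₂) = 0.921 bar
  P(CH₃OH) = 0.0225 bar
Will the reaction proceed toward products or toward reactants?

reverse (toward reactants)

Qp = P(CH₃OH) / (P(CO)·P(H₂)²) = (0.0225) / ((27.0)·(0.921)²) = 9.82e-4
Qp = 9.82e-4 > Kp = 6.65e-5, so the reverse reaction proceeds.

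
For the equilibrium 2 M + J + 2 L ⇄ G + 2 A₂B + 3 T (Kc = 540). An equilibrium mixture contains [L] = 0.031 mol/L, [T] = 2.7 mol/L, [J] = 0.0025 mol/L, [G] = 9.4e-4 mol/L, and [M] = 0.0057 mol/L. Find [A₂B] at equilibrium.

At equilibrium, Kc = [G]·[A₂B]²·[T]³ / ([M]²·[J]·[L]²) = 540.
(9.4e-4)·([A₂B])²·(2.7)³ / ((0.0057)²·(0.0025)·(0.031)²) = 540
[A₂B]² = 2.28e-6 ⇒ [A₂B] = 0.0015 mol/L

[A₂B] = 0.0015 mol/L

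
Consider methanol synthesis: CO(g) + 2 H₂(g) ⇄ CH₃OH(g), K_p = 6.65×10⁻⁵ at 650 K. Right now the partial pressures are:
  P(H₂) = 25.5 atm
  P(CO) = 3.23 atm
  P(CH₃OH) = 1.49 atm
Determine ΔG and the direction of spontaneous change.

ΔG = 12.8 kJ/mol; the forward reaction is non-spontaneous

Q_p = P(CH₃OH) / (P(CO)·P(H₂)²) = (1.49) / ((3.23)·(25.5)²) = 7.09×10⁻⁴
ΔG = RT ln(Q_p/K_p) = (8.314 J mol⁻¹ K⁻¹)(650 K) × ln(7.09×10⁻⁴/6.65×10⁻⁵)
   = (5.404 kJ/mol)(2.367) = 12.8 kJ/mol
ΔG > 0, so the forward reaction is non-spontaneous (proceeds in reverse).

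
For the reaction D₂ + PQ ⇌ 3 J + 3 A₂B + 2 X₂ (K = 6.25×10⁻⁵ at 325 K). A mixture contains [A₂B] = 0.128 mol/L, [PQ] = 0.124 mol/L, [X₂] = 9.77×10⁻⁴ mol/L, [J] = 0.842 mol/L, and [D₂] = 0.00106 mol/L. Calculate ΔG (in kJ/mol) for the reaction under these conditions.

ΔG = -5.21 kJ/mol

Q = [J]³·[A₂B]³·[X₂]² / ([D₂]·[PQ]) = (0.842)³·(0.128)³·(9.77×10⁻⁴)² / ((0.00106)·(0.124)) = 9.09×10⁻⁶
ΔG = RT ln(Q/K) = (8.314 J mol⁻¹ K⁻¹)(325 K) × ln(9.09×10⁻⁶/6.25×10⁻⁵)
   = (2.702 kJ/mol)(-1.928) = -5.21 kJ/mol
ΔG < 0, so the forward reaction is spontaneous (proceeds forward).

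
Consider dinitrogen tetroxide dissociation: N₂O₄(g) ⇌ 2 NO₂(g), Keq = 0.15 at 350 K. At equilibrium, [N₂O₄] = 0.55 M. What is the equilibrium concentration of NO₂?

At equilibrium, Keq = [NO₂]² / [N₂O₄] = 0.15.
([NO₂])² / (0.55) = 0.15
[NO₂]² = 0.0825 ⇒ [NO₂] = 0.29 M

[NO₂] = 0.29 M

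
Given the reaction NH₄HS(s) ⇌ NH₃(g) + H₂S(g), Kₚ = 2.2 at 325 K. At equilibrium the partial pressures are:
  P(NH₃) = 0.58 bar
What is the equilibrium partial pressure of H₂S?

(NH₄HS is a pure solid — omitted from Kₚ.)
At equilibrium, Kₚ = P(NH₃)·P(H₂S) = 2.2.
(0.58)·(P(H₂S)) = 2.2
P(H₂S) = 3.79 = 3.8 bar

P(H₂S) = 3.8 bar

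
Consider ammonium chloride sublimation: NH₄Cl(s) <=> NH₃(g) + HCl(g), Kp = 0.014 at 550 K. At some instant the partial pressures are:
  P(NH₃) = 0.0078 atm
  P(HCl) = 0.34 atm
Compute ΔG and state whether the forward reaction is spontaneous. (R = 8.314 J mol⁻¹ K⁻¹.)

(NH₄Cl is a pure solid — omitted from Qp.)
Qp = P(NH₃)·P(HCl) = (0.0078)·(0.34) = 0.00265
ΔG = RT ln(Qp/Kp) = (8.314 J mol⁻¹ K⁻¹)(550 K) × ln(0.00265/0.014)
   = (4.573 kJ/mol)(-1.664) = -7.61 kJ/mol
ΔG < 0, so the forward reaction is spontaneous (proceeds forward).

ΔG = -7.61 kJ/mol; the forward reaction is spontaneous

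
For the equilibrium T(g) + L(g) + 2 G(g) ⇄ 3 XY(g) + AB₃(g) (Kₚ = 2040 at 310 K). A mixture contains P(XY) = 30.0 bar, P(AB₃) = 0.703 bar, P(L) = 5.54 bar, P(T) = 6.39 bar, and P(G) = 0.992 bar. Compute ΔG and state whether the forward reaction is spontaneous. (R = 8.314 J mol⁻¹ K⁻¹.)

Qₚ = P(XY)³·P(AB₃) / (P(T)·P(L)·P(G)²) = (30.0)³·(0.703) / ((6.39)·(5.54)·(0.992)²) = 545
ΔG = RT ln(Qₚ/Kₚ) = (8.314 J mol⁻¹ K⁻¹)(310 K) × ln(545/2040)
   = (2.577 kJ/mol)(-1.320) = -3.40 kJ/mol
ΔG < 0, so the forward reaction is spontaneous (proceeds forward).

ΔG = -3.40 kJ/mol; the forward reaction is spontaneous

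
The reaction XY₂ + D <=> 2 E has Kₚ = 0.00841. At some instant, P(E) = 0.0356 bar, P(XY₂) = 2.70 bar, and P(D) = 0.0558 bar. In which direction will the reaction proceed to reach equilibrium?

Qₚ = P(E)² / (P(XY₂)·P(D)) = (0.0356)² / ((2.70)·(0.0558)) = 0.00841
Qₚ = 0.00841 = Kₚ, so the system is already at equilibrium.

no net change (already at equilibrium)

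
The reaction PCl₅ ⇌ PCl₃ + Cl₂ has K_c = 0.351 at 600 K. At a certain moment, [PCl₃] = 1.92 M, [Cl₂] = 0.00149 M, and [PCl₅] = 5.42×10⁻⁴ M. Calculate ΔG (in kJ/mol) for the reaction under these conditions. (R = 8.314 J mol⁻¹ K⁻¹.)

ΔG = 13.5 kJ/mol

Q_c = [PCl₃]·[Cl₂] / [PCl₅] = (1.92)·(0.00149) / (5.42×10⁻⁴) = 5.28
ΔG = RT ln(Q_c/K_c) = (8.314 J mol⁻¹ K⁻¹)(600 K) × ln(5.28/0.351)
   = (4.988 kJ/mol)(2.711) = 13.5 kJ/mol
ΔG > 0, so the forward reaction is non-spontaneous (proceeds in reverse).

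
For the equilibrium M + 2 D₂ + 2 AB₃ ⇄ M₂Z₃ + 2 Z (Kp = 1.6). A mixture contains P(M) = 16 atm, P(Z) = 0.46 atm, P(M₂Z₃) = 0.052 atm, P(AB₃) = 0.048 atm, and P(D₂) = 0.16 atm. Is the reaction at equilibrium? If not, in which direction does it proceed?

Qp = P(M₂Z₃)·P(Z)² / (P(M)·P(D₂)²·P(AB₃)²) = (0.052)·(0.46)² / ((16)·(0.16)²·(0.048)²) = 12
Qp = 12 > Kp = 1.6, so the reverse reaction proceeds.

reverse (toward reactants)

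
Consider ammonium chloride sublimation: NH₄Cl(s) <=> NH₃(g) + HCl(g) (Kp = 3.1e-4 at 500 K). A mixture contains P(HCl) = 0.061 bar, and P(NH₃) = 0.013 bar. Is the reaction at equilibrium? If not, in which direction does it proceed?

(NH₄Cl is a pure solid — omitted from Qp.)
Qp = P(NH₃)·P(HCl) = (0.013)·(0.061) = 7.9e-4
Qp = 7.9e-4 > Kp = 3.1e-4, so the reverse reaction proceeds.

in the reverse direction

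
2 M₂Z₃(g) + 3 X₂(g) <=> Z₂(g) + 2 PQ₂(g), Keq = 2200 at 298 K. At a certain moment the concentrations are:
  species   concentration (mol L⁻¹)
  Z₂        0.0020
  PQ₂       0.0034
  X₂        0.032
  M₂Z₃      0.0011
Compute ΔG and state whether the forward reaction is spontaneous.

Q = [Z₂]·[PQ₂]² / ([M₂Z₃]²·[X₂]³) = (0.0020)·(0.0034)² / ((0.0011)²·(0.032)³) = 583
ΔG = RT ln(Q/Keq) = (8.314 J mol⁻¹ K⁻¹)(298 K) × ln(583/2200)
   = (2.478 kJ/mol)(-1.328) = -3.29 kJ/mol
ΔG < 0, so the forward reaction is spontaneous (proceeds forward).

ΔG = -3.29 kJ/mol; the forward reaction is spontaneous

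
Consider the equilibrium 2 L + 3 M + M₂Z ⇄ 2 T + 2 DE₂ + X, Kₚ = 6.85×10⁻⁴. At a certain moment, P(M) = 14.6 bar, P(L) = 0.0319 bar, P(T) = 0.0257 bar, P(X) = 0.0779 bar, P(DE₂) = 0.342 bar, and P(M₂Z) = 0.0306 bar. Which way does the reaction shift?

toward products

Qₚ = P(T)²·P(DE₂)²·P(X) / (P(L)²·P(M)³·P(M₂Z)) = (0.0257)²·(0.342)²·(0.0779) / ((0.0319)²·(14.6)³·(0.0306)) = 6.21×10⁻⁵
Qₚ = 6.21×10⁻⁵ < Kₚ = 6.85×10⁻⁴, so the forward reaction proceeds.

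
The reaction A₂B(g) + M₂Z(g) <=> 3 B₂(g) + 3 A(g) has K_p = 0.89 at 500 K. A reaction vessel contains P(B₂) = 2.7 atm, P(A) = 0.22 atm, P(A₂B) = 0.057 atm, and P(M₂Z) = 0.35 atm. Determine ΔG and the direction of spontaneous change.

Q_p = P(B₂)³·P(A)³ / (P(A₂B)·P(M₂Z)) = (2.7)³·(0.22)³ / ((0.057)·(0.35)) = 10.5
ΔG = RT ln(Q_p/K_p) = (8.314 J mol⁻¹ K⁻¹)(500 K) × ln(10.5/0.89)
   = (4.157 kJ/mol)(2.468) = 10.3 kJ/mol
ΔG > 0, so the forward reaction is non-spontaneous (proceeds in reverse).

ΔG = 10.3 kJ/mol; the forward reaction is non-spontaneous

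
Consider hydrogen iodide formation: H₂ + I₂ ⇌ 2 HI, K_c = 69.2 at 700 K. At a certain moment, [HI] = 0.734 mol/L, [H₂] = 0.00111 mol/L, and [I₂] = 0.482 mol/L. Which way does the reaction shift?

in the reverse direction

Q_c = [HI]² / ([H₂]·[I₂]) = (0.734)² / ((0.00111)·(0.482)) = 1010
Q_c = 1010 > K_c = 69.2, so the reverse reaction proceeds.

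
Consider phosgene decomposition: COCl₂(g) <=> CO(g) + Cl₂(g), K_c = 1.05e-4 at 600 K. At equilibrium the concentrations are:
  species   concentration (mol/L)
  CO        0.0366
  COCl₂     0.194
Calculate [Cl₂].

At equilibrium, K_c = [CO]·[Cl₂] / [COCl₂] = 1.05e-4.
(0.0366)·([Cl₂]) / (0.194) = 1.05e-4
[Cl₂] = 5.57e-4 mol/L

[Cl₂] = 5.57e-4 mol/L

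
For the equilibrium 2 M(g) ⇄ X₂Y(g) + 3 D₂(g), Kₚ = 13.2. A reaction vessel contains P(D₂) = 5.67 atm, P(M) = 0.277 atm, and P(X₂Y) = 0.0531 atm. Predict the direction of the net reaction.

Qₚ = P(X₂Y)·P(D₂)³ / P(M)² = (0.0531)·(5.67)³ / (0.277)² = 126
Qₚ = 126 > Kₚ = 13.2, so the reverse reaction proceeds.

in the reverse direction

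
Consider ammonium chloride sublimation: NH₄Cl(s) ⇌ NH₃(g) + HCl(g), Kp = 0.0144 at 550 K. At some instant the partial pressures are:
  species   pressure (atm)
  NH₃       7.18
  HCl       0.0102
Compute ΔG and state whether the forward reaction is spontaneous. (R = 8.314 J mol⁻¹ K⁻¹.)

ΔG = 7.44 kJ/mol; the forward reaction is non-spontaneous

(NH₄Cl is a pure solid — omitted from Qp.)
Qp = P(NH₃)·P(HCl) = (7.18)·(0.0102) = 0.0732
ΔG = RT ln(Qp/Kp) = (8.314 J mol⁻¹ K⁻¹)(550 K) × ln(0.0732/0.0144)
   = (4.573 kJ/mol)(1.626) = 7.44 kJ/mol
ΔG > 0, so the forward reaction is non-spontaneous (proceeds in reverse).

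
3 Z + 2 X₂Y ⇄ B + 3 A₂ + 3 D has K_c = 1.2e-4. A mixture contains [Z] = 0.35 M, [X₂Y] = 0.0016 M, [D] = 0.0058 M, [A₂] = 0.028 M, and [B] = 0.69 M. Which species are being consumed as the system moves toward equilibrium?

Q_c = [B]·[A₂]³·[D]³ / ([Z]³·[X₂Y]²) = (0.69)·(0.028)³·(0.0058)³ / ((0.35)³·(0.0016)²) = 2.7e-5
Q_c = 2.7e-5 < K_c = 1.2e-4: net forward reaction.

Z, X₂Y (reactants)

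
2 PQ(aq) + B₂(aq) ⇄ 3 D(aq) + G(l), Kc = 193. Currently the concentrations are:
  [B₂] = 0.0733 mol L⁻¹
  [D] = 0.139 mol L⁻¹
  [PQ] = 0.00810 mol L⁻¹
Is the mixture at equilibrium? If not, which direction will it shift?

(G is a pure liquid — omitted from Qc.)
Qc = [D]³ / ([PQ]²·[B₂]) = (0.139)³ / ((0.00810)²·(0.0733)) = 558
Qc = 558 > Kc = 193: net reverse reaction.

no; Q > K, reaction proceeds in reverse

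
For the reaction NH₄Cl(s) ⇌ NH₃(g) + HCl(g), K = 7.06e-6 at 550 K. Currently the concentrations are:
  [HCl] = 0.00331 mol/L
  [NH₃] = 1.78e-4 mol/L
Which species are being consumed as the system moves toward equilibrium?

NH₄Cl (reactants)

(NH₄Cl is a pure solid — omitted from Q.)
Q = [NH₃]·[HCl] = (1.78e-4)·(0.00331) = 5.89e-7
Q = 5.89e-7 < K = 7.06e-6: net forward reaction.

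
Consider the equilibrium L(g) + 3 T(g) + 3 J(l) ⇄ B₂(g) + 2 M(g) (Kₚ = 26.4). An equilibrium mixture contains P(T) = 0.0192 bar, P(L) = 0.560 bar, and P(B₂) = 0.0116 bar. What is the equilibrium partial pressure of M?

(J is a pure liquid — omitted from Kₚ.)
At equilibrium, Kₚ = P(B₂)·P(M)² / (P(L)·P(T)³) = 26.4.
(0.0116)·(P(M))² / ((0.560)·(0.0192)³) = 26.4
P(M)² = 0.00902 ⇒ P(M) = 0.0950 bar

P(M) = 0.0950 bar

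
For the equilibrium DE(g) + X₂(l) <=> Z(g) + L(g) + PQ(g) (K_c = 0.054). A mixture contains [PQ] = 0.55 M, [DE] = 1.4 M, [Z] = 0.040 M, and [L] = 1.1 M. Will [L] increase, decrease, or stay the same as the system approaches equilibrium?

increase

(X₂ is a pure liquid — omitted from Q_c.)
Q_c = [Z]·[L]·[PQ] / [DE] = (0.040)·(1.1)·(0.55) / (1.4) = 0.017
Q_c = 0.017 < K_c = 0.054: net forward reaction.
L is a product, so it increases.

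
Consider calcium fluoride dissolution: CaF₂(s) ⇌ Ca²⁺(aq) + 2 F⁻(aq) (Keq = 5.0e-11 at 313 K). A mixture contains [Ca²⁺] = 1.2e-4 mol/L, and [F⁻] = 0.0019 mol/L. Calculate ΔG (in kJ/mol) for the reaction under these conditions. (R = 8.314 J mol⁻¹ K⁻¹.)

(CaF₂ is a pure solid — omitted from Q.)
Q = [Ca²⁺]·[F⁻]² = (1.2e-4)·(0.0019)² = 4.33e-10
ΔG = RT ln(Q/Keq) = (8.314 J mol⁻¹ K⁻¹)(313 K) × ln(4.33e-10/5.0e-11)
   = (2.602 kJ/mol)(2.159) = 5.62 kJ/mol
ΔG > 0, so the forward reaction is non-spontaneous (proceeds in reverse).

ΔG = 5.62 kJ/mol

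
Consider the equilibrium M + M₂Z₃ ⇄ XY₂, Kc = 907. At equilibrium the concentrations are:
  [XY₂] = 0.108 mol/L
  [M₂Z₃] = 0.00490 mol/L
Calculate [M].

[M] = 0.0243 mol/L

At equilibrium, Kc = [XY₂] / ([M]·[M₂Z₃]) = 907.
(0.108) / (([M])·(0.00490)) = 907
[M] = 0.0243 mol/L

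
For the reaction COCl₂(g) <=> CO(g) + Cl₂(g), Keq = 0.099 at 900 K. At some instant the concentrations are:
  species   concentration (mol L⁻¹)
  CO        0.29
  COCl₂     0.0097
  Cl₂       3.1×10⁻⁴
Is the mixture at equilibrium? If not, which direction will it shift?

Q = [CO]·[Cl₂] / [COCl₂] = (0.29)·(3.1×10⁻⁴) / (0.0097) = 0.0093
Q = 0.0093 < Keq = 0.099: net forward reaction.

no; Q < K, reaction proceeds forward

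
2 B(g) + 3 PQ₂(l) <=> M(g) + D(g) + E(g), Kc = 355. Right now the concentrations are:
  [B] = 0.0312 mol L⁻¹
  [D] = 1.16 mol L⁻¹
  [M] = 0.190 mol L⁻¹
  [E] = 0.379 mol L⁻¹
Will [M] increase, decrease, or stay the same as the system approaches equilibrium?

increase

(PQ₂ is a pure liquid — omitted from Qc.)
Qc = [M]·[D]·[E] / [B]² = (0.190)·(1.16)·(0.379) / (0.0312)² = 85.8
Qc = 85.8 < Kc = 355: net forward reaction.
M is a product, so it increases.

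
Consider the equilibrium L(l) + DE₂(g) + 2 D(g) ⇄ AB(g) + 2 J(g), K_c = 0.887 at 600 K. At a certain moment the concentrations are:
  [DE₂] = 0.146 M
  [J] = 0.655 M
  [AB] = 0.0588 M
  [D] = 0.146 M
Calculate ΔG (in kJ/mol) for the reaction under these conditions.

(L is a pure liquid — omitted from Q_c.)
Q_c = [AB]·[J]² / ([DE₂]·[D]²) = (0.0588)·(0.655)² / ((0.146)·(0.146)²) = 8.11
ΔG = RT ln(Q_c/K_c) = (8.314 J mol⁻¹ K⁻¹)(600 K) × ln(8.11/0.887)
   = (4.988 kJ/mol)(2.213) = 11.0 kJ/mol
ΔG > 0, so the forward reaction is non-spontaneous (proceeds in reverse).

ΔG = 11.0 kJ/mol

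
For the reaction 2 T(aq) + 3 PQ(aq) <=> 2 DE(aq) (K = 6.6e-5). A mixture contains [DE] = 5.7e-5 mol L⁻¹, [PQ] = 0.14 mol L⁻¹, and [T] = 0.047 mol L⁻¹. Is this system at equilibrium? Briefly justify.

no; Q > K, reaction proceeds in reverse

Q = [DE]² / ([T]²·[PQ]³) = (5.7e-5)² / ((0.047)²·(0.14)³) = 5.4e-4
Q = 5.4e-4 > K = 6.6e-5: net reverse reaction.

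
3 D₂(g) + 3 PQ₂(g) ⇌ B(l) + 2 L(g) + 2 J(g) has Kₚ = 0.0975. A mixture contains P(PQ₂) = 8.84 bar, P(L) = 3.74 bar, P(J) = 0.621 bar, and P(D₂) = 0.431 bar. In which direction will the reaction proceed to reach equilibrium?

(B is a pure liquid — omitted from Qₚ.)
Qₚ = P(L)²·P(J)² / (P(D₂)³·P(PQ₂)³) = (3.74)²·(0.621)² / ((0.431)³·(8.84)³) = 0.0975
Qₚ = 0.0975 = Kₚ, so the system is already at equilibrium.

neither direction; the system is at equilibrium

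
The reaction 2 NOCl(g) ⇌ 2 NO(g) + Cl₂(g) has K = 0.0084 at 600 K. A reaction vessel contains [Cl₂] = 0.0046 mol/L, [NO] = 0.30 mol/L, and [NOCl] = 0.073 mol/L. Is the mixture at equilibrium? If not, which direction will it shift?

no; Q > K, reaction proceeds in reverse

Q = [NO]²·[Cl₂] / [NOCl]² = (0.30)²·(0.0046) / (0.073)² = 0.078
Q = 0.078 > K = 0.0084: net reverse reaction.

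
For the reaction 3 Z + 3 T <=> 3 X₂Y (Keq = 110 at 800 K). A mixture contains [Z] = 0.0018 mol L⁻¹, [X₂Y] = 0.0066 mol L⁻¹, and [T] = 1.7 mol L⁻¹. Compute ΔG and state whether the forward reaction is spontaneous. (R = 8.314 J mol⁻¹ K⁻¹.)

ΔG = -15.9 kJ/mol; the forward reaction is spontaneous

Q = [X₂Y]³ / ([Z]³·[T]³) = (0.0066)³ / ((0.0018)³·(1.7)³) = 10.0
ΔG = RT ln(Q/Keq) = (8.314 J mol⁻¹ K⁻¹)(800 K) × ln(10.0/110)
   = (6.651 kJ/mol)(-2.398) = -15.9 kJ/mol
ΔG < 0, so the forward reaction is spontaneous (proceeds forward).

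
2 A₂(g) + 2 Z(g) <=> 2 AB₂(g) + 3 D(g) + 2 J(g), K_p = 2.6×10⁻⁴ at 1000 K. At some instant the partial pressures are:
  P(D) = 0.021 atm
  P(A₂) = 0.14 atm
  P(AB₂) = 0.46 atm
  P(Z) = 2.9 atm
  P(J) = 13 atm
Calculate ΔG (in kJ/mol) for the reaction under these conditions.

ΔG = 17.0 kJ/mol

Q_p = P(AB₂)²·P(D)³·P(J)² / (P(A₂)²·P(Z)²) = (0.46)²·(0.021)³·(13)² / ((0.14)²·(2.9)²) = 0.00201
ΔG = RT ln(Q_p/K_p) = (8.314 J mol⁻¹ K⁻¹)(1000 K) × ln(0.00201/2.6×10⁻⁴)
   = (8.314 kJ/mol)(2.045) = 17.0 kJ/mol
ΔG > 0, so the forward reaction is non-spontaneous (proceeds in reverse).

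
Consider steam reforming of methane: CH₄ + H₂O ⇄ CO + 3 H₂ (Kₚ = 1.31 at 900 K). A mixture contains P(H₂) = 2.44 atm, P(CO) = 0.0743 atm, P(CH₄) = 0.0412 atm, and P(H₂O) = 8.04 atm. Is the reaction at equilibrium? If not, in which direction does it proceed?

reverse (toward reactants)

Qₚ = P(CO)·P(H₂)³ / (P(CH₄)·P(H₂O)) = (0.0743)·(2.44)³ / ((0.0412)·(8.04)) = 3.26
Qₚ = 3.26 > Kₚ = 1.31, so the reverse reaction proceeds.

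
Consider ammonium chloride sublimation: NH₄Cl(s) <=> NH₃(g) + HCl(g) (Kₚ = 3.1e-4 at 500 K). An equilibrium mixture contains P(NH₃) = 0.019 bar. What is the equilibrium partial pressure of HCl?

(NH₄Cl is a pure solid — omitted from Kₚ.)
At equilibrium, Kₚ = P(NH₃)·P(HCl) = 3.1e-4.
(0.019)·(P(HCl)) = 3.1e-4
P(HCl) = 0.0163 = 0.016 bar

P(HCl) = 0.016 bar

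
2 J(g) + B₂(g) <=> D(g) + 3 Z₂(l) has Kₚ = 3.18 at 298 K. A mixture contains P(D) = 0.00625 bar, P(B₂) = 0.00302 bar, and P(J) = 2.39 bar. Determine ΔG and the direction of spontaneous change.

(Z₂ is a pure liquid — omitted from Qₚ.)
Qₚ = P(D) / (P(J)²·P(B₂)) = (0.00625) / ((2.39)²·(0.00302)) = 0.362
ΔG = RT ln(Qₚ/Kₚ) = (8.314 J mol⁻¹ K⁻¹)(298 K) × ln(0.362/3.18)
   = (2.478 kJ/mol)(-2.173) = -5.38 kJ/mol
ΔG < 0, so the forward reaction is spontaneous (proceeds forward).

ΔG = -5.38 kJ/mol; the forward reaction is spontaneous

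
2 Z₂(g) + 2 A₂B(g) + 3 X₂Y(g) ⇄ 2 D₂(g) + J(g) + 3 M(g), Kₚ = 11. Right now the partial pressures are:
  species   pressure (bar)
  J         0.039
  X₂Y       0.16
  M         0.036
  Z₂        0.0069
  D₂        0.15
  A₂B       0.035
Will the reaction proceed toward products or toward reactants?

reverse (toward reactants)

Qₚ = P(D₂)²·P(J)·P(M)³ / (P(Z₂)²·P(A₂B)²·P(X₂Y)³) = (0.15)²·(0.039)·(0.036)³ / ((0.0069)²·(0.035)²·(0.16)³) = 170
Qₚ = 170 > Kₚ = 11, so the reverse reaction proceeds.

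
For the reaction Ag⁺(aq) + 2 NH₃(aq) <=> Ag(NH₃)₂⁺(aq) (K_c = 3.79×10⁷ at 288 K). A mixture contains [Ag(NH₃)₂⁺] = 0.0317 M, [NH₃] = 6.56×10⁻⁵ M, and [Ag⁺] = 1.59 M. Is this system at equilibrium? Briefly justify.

no; Q < K, reaction proceeds forward

Q_c = [Ag(NH₃)₂⁺] / ([Ag⁺]·[NH₃]²) = (0.0317) / ((1.59)·(6.56×10⁻⁵)²) = 4.63×10⁶
Q_c = 4.63×10⁶ < K_c = 3.79×10⁷: net forward reaction.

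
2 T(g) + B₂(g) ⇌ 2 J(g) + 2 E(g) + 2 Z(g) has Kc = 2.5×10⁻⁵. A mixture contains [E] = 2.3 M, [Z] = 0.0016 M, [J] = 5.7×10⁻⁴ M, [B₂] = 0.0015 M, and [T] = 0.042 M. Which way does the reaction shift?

forward (toward products)

Qc = [J]²·[E]²·[Z]² / ([T]²·[B₂]) = (5.7×10⁻⁴)²·(2.3)²·(0.0016)² / ((0.042)²·(0.0015)) = 1.7×10⁻⁶
Qc = 1.7×10⁻⁶ < Kc = 2.5×10⁻⁵, so the forward reaction proceeds.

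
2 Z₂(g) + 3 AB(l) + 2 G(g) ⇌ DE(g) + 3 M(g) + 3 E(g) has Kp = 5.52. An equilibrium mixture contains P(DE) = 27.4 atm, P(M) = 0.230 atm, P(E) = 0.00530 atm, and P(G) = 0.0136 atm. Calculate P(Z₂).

(AB is a pure liquid — omitted from Kp.)
At equilibrium, Kp = P(DE)·P(M)³·P(E)³ / (P(Z₂)²·P(G)²) = 5.52.
(27.4)·(0.230)³·(0.00530)³ / ((P(Z₂))²·(0.0136)²) = 5.52
P(Z₂)² = 4.86e-5 ⇒ P(Z₂) = 0.00697 atm

P(Z₂) = 0.00697 atm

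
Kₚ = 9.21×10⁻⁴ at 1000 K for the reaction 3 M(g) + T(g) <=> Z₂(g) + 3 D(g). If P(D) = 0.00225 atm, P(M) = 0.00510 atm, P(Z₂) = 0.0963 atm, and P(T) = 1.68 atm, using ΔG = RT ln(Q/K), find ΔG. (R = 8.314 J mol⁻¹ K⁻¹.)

Qₚ = P(Z₂)·P(D)³ / (P(M)³·P(T)) = (0.0963)·(0.00225)³ / ((0.00510)³·(1.68)) = 0.00492
ΔG = RT ln(Qₚ/Kₚ) = (8.314 J mol⁻¹ K⁻¹)(1000 K) × ln(0.00492/9.21×10⁻⁴)
   = (8.314 kJ/mol)(1.676) = 13.9 kJ/mol
ΔG > 0, so the forward reaction is non-spontaneous (proceeds in reverse).

ΔG = 13.9 kJ/mol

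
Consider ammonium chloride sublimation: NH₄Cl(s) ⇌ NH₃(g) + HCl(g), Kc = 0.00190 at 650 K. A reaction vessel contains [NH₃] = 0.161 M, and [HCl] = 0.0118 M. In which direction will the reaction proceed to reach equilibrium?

neither direction; the system is at equilibrium

(NH₄Cl is a pure solid — omitted from Qc.)
Qc = [NH₃]·[HCl] = (0.161)·(0.0118) = 0.00190
Qc = 0.00190 = Kc, so the system is already at equilibrium.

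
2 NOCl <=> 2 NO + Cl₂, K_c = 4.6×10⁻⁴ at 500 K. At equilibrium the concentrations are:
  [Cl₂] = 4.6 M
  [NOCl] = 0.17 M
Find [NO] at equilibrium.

[NO] = 0.0017 M

At equilibrium, K_c = [NO]²·[Cl₂] / [NOCl]² = 4.6×10⁻⁴.
([NO])²·(4.6) / (0.17)² = 4.6×10⁻⁴
[NO]² = 2.89×10⁻⁶ ⇒ [NO] = 0.0017 M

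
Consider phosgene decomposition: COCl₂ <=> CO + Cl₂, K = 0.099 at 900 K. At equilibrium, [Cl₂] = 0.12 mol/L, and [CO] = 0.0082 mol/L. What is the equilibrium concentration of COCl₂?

At equilibrium, K = [CO]·[Cl₂] / [COCl₂] = 0.099.
(0.0082)·(0.12) / ([COCl₂]) = 0.099
[COCl₂] = 0.00994 = 0.0099 mol/L

[COCl₂] = 0.0099 mol/L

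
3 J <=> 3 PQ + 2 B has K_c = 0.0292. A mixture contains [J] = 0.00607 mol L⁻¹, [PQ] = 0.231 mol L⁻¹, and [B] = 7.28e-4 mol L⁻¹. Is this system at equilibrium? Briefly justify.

Q_c = [PQ]³·[B]² / [J]³ = (0.231)³·(7.28e-4)² / (0.00607)³ = 0.0292
Q_c = 0.0292 = K_c; the system is at equilibrium.

yes, at equilibrium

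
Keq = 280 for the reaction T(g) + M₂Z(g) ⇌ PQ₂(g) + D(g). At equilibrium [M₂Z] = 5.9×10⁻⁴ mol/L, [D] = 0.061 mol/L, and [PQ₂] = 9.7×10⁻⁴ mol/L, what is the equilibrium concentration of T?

[T] = 3.6×10⁻⁴ mol/L

At equilibrium, Keq = [PQ₂]·[D] / ([T]·[M₂Z]) = 280.
(9.7×10⁻⁴)·(0.061) / (([T])·(5.9×10⁻⁴)) = 280
[T] = 3.58×10⁻⁴ = 3.6×10⁻⁴ mol/L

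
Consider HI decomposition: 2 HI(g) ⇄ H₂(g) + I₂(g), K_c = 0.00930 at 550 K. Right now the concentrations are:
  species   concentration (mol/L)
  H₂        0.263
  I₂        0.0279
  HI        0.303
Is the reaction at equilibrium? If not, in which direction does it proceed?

to the left

Q_c = [H₂]·[I₂] / [HI]² = (0.263)·(0.0279) / (0.303)² = 0.0799
Q_c = 0.0799 > K_c = 0.00930, so the reverse reaction proceeds.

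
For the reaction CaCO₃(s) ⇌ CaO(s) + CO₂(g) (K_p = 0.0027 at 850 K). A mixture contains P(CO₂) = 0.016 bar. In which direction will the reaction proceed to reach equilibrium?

(CaCO₃, CaO are pure solids — omitted from Q_p.)
Q_p = P(CO₂) = 0.016
Q_p = 0.016 > K_p = 0.0027, so the reverse reaction proceeds.

reverse (toward reactants)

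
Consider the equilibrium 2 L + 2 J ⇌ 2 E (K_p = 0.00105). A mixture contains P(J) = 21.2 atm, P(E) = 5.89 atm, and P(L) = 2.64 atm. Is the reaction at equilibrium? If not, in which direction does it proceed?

Q_p = P(E)² / (P(L)²·P(J)²) = (5.89)² / ((2.64)²·(21.2)²) = 0.0111
Q_p = 0.0111 > K_p = 0.00105, so the reverse reaction proceeds.

reverse (toward reactants)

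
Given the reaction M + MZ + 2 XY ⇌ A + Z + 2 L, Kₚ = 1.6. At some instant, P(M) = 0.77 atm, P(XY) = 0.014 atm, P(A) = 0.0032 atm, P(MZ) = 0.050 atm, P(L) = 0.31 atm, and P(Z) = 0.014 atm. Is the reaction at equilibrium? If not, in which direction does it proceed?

toward products

Qₚ = P(A)·P(Z)·P(L)² / (P(M)·P(MZ)·P(XY)²) = (0.0032)·(0.014)·(0.31)² / ((0.77)·(0.050)·(0.014)²) = 0.57
Qₚ = 0.57 < Kₚ = 1.6, so the forward reaction proceeds.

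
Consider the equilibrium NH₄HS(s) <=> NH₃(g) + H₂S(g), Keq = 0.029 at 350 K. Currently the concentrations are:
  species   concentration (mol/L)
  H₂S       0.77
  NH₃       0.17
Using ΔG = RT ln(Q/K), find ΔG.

ΔG = 4.39 kJ/mol

(NH₄HS is a pure solid — omitted from Q.)
Q = [NH₃]·[H₂S] = (0.17)·(0.77) = 0.131
ΔG = RT ln(Q/Keq) = (8.314 J mol⁻¹ K⁻¹)(350 K) × ln(0.131/0.029)
   = (2.910 kJ/mol)(1.508) = 4.39 kJ/mol
ΔG > 0, so the forward reaction is non-spontaneous (proceeds in reverse).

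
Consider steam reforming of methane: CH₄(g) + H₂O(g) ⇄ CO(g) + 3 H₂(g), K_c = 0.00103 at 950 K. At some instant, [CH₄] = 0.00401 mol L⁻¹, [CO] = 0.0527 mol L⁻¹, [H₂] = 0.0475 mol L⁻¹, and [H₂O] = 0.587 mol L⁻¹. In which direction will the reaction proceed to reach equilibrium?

reverse (toward reactants)

Q_c = [CO]·[H₂]³ / ([CH₄]·[H₂O]) = (0.0527)·(0.0475)³ / ((0.00401)·(0.587)) = 0.00240
Q_c = 0.00240 > K_c = 0.00103, so the reverse reaction proceeds.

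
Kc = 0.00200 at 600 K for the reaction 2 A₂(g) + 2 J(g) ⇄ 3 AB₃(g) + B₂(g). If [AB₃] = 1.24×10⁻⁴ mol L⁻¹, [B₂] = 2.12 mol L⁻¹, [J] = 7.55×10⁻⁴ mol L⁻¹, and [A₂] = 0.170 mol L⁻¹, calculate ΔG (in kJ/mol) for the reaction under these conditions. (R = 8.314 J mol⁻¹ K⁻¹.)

ΔG = -10.5 kJ/mol

Qc = [AB₃]³·[B₂] / ([A₂]²·[J]²) = (1.24×10⁻⁴)³·(2.12) / ((0.170)²·(7.55×10⁻⁴)²) = 2.45×10⁻⁴
ΔG = RT ln(Qc/Kc) = (8.314 J mol⁻¹ K⁻¹)(600 K) × ln(2.45×10⁻⁴/0.00200)
   = (4.988 kJ/mol)(-2.100) = -10.5 kJ/mol
ΔG < 0, so the forward reaction is spontaneous (proceeds forward).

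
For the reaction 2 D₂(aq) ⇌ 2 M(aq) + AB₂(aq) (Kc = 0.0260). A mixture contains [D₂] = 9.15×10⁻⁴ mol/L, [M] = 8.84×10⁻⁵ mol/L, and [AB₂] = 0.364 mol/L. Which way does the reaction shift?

toward products

Qc = [M]²·[AB₂] / [D₂]² = (8.84×10⁻⁵)²·(0.364) / (9.15×10⁻⁴)² = 0.00340
Qc = 0.00340 < Kc = 0.0260, so the forward reaction proceeds.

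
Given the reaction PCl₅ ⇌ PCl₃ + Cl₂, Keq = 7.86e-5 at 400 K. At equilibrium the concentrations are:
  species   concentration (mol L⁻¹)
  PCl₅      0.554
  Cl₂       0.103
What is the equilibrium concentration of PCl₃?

At equilibrium, Keq = [PCl₃]·[Cl₂] / [PCl₅] = 7.86e-5.
([PCl₃])·(0.103) / (0.554) = 7.86e-5
[PCl₃] = 4.23e-4 mol L⁻¹

[PCl₃] = 4.23e-4 mol L⁻¹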